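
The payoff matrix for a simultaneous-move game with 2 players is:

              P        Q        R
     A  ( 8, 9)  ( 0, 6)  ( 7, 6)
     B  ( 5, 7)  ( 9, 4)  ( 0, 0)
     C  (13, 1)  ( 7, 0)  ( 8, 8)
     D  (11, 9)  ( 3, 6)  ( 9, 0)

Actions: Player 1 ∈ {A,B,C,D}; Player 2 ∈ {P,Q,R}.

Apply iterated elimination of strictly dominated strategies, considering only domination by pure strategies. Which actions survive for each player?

Survivors P1:{C,D} P2:{P,R}

P1 drop A (C beats it: P:13>8 Q:7>0 R:8>7)
P2 drop Q (P beats it: B:7>4 C:1>0 D:9>6)
P1 drop B (C beats it: P:13>5 R:8>0)
P1→{C,D} P2→{P,R}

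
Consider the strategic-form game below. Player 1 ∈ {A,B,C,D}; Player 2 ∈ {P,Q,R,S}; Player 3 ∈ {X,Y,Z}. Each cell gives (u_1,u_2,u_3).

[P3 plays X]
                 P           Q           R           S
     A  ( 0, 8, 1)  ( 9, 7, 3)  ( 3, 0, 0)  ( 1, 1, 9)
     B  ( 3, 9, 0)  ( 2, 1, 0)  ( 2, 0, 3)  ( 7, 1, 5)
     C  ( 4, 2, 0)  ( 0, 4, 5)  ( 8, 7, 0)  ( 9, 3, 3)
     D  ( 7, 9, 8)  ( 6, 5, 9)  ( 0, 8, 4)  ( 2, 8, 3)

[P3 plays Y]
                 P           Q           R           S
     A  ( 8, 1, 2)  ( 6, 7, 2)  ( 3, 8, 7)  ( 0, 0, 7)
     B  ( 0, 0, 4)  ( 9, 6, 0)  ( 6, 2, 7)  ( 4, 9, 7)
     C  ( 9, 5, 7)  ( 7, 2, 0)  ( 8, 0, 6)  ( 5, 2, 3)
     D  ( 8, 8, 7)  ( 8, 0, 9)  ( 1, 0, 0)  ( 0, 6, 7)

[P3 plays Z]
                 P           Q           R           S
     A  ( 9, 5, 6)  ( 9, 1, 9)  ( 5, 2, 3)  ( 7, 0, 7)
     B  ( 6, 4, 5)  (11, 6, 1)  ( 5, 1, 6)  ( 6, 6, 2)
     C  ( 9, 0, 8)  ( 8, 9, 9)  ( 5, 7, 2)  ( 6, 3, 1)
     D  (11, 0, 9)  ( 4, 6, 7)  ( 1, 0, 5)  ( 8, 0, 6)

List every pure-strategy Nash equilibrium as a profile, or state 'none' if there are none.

(A,P,X): not NE [P1→D gives 7>0; P3→Z gives 6>1]
(A,P,Y): not NE [P1→C gives 9>8; P2→R gives 8>1; P3→Z gives 6>2]
(A,P,Z): not NE [P1→D gives 11>9]
(A,Q,X): not NE [P2→P gives 8>7; P3→Z gives 9>3]
(A,Q,Y): not NE [P1→B gives 9>6; P2→R gives 8>7; P3→Z gives 9>2]
(A,Q,Z): not NE [P1→B gives 11>9; P2→P gives 5>1]
(A,R,X): not NE [P1→C gives 8>3; P2→P gives 8>0; P3→Y gives 7>0]
(A,R,Y): not NE [P1→C gives 8>3]
(A,R,Z): not NE [P2→P gives 5>2; P3→Y gives 7>3]
(A,S,X): not NE [P1→C gives 9>1; P2→P gives 8>1]
(A,S,Y): not NE [P1→C gives 5>0; P2→R gives 8>0; P3→X gives 9>7]
(A,S,Z): not NE [P1→D gives 8>7; P2→P gives 5>0; P3→X gives 9>7]
(B,P,X): not NE [P1→D gives 7>3; P3→Z gives 5>0]
(B,P,Y): not NE [P1→C gives 9>0; P2→S gives 9>0; P3→Z gives 5>4]
(B,P,Z): not NE [P1→D gives 11>6; P2→S gives 6>4]
(B,Q,X): not NE [P1→A gives 9>2; P2→P gives 9>1; P3→Z gives 1>0]
(B,Q,Y): not NE [P2→S gives 9>6; P3→Z gives 1>0]
(B,Q,Z): NE
(B,R,X): not NE [P1→C gives 8>2; P2→P gives 9>0; P3→Y gives 7>3]
(B,R,Y): not NE [P1→C gives 8>6; P2→S gives 9>2]
(B,R,Z): not NE [P2→S gives 6>1; P3→Y gives 7>6]
(B,S,X): not NE [P1→C gives 9>7; P2→P gives 9>1; P3→Y gives 7>5]
(B,S,Y): not NE [P1→C gives 5>4]
(B,S,Z): not NE [P1→D gives 8>6; P3→Y gives 7>2]
(C,P,X): not NE [P1→D gives 7>4; P2→R gives 7>2; P3→Z gives 8>0]
(C,P,Y): not NE [P3→Z gives 8>7]
(C,P,Z): not NE [P1→D gives 11>9; P2→Q gives 9>0]
(C,Q,X): not NE [P1→A gives 9>0; P2→R gives 7>4; P3→Z gives 9>5]
(C,Q,Y): not NE [P1→B gives 9>7; P2→P gives 5>2; P3→Z gives 9>0]
(C,Q,Z): not NE [P1→B gives 11>8]
(C,R,X): not NE [P3→Y gives 6>0]
(C,R,Y): not NE [P2→P gives 5>0]
(C,R,Z): not NE [P2→Q gives 9>7; P3→Y gives 6>2]
(C,S,X): not NE [P2→R gives 7>3]
(C,S,Y): not NE [P2→P gives 5>2]
(C,S,Z): not NE [P1→D gives 8>6; P2→Q gives 9>3; P3→Y gives 3>1]
(D,P,X): not NE [P3→Z gives 9>8]
(D,P,Y): not NE [P1→C gives 9>8; P3→Z gives 9>7]
(D,P,Z): not NE [P2→Q gives 6>0]
(D,Q,X): not NE [P1→A gives 9>6; P2→P gives 9>5]
(D,Q,Y): not NE [P1→B gives 9>8; P2→P gives 8>0]
(D,Q,Z): not NE [P1→B gives 11>4; P3→Y gives 9>7]
(D,R,X): not NE [P1→C gives 8>0; P2→P gives 9>8; P3→Z gives 5>4]
(D,R,Y): not NE [P1→C gives 8>1; P2→P gives 8>0; P3→Z gives 5>0]
(D,R,Z): not NE [P1→C gives 5>1; P2→Q gives 6>0]
(D,S,X): not NE [P1→C gives 9>2; P2→P gives 9>8; P3→Y gives 7>3]
(D,S,Y): not NE [P1→C gives 5>0; P2→P gives 8>6]
(D,S,Z): not NE [P2→Q gives 6>0; P3→Y gives 7>6]

PSNE = {(B,Q,Z)}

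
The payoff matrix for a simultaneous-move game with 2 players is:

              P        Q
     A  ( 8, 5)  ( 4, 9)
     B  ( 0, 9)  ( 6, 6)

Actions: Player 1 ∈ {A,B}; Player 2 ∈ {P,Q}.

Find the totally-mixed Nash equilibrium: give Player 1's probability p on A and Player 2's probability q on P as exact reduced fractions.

P1 indiff ⇒ q·8+(1-q)·4 = q·0+(1-q)·6 ⇒ q(8) = (1-q)(2) ⇒ q = 1/5
P2 indiff ⇒ p·5+(1-p)·9 = p·9+(1-p)·6 ⇒ p(-4) = (1-p)(-3) ⇒ p = 3/7

(p,q) = (3/7, 1/5)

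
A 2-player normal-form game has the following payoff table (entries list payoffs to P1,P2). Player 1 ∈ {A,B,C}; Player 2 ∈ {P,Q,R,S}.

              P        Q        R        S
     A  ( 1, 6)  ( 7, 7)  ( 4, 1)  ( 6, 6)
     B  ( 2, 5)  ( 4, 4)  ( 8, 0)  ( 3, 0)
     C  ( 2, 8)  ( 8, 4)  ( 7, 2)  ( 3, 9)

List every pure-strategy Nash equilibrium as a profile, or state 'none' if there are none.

(A,P): not NE [P1→C gives 2>1; P2→Q gives 7>6]
(A,Q): not NE [P1→C gives 8>7]
(A,R): not NE [P1→B gives 8>4; P2→Q gives 7>1]
(A,S): not NE [P2→Q gives 7>6]
(B,P): NE
(B,Q): not NE [P1→C gives 8>4; P2→P gives 5>4]
(B,R): not NE [P2→P gives 5>0]
(B,S): not NE [P1→A gives 6>3; P2→P gives 5>0]
(C,P): not NE [P2→S gives 9>8]
(C,Q): not NE [P2→S gives 9>4]
(C,R): not NE [P1→B gives 8>7; P2→S gives 9>2]
(C,S): not NE [P1→A gives 6>3]

NE set: (B,P)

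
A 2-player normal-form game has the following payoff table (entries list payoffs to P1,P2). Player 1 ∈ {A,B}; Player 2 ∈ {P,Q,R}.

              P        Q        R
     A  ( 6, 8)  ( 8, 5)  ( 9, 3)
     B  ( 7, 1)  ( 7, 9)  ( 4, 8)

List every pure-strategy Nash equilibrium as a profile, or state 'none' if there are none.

(A,P): not NE [P1→B gives 7>6]
(A,Q): not NE [P2→P gives 8>5]
(A,R): not NE [P2→P gives 8>3]
(B,P): not NE [P2→Q gives 9>1]
(B,Q): not NE [P1→A gives 8>7]
(B,R): not NE [P1→A gives 9>4; P2→Q gives 9>8]

No pure NE.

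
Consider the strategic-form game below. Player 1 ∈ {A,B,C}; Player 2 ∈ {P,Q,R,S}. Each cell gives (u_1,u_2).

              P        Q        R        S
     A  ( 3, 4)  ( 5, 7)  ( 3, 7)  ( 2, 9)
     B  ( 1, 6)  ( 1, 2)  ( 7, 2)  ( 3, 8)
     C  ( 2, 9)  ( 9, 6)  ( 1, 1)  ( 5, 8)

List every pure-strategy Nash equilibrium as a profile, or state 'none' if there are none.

No pure NE.

(A,P): not NE [P2→S gives 9>4]
(A,Q): not NE [P1→C gives 9>5; P2→S gives 9>7]
(A,R): not NE [P1→B gives 7>3; P2→S gives 9>7]
(A,S): not NE [P1→C gives 5>2]
(B,P): not NE [P1→A gives 3>1; P2→S gives 8>6]
(B,Q): not NE [P1→C gives 9>1; P2→S gives 8>2]
(B,R): not NE [P2→S gives 8>2]
(B,S): not NE [P1→C gives 5>3]
(C,P): not NE [P1→A gives 3>2]
(C,Q): not NE [P2→P gives 9>6]
(C,R): not NE [P1→B gives 7>1; P2→P gives 9>1]
(C,S): not NE [P2→P gives 9>8]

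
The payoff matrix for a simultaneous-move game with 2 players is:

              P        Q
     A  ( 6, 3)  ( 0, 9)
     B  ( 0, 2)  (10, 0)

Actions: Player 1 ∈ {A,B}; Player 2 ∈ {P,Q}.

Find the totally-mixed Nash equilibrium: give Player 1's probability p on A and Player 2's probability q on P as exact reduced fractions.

(p,q) = (1/4, 5/8)

P1 indiff ⇒ q·6+(1-q)·0 = q·0+(1-q)·10 ⇒ q(6) = (1-q)(10) ⇒ q = 5/8
P2 indiff ⇒ p·3+(1-p)·2 = p·9+(1-p)·0 ⇒ p(-6) = (1-p)(-2) ⇒ p = 1/4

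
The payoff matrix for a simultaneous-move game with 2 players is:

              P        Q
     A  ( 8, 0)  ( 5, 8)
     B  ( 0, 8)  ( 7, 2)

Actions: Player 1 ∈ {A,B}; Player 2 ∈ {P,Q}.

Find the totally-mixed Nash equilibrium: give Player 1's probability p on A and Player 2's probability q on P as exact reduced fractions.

p=3/7, q=1/5

P1 indiff ⇒ q·8+(1-q)·5 = q·0+(1-q)·7 ⇒ q(8) = (1-q)(2) ⇒ q = 1/5
P2 indiff ⇒ p·0+(1-p)·8 = p·8+(1-p)·2 ⇒ p(-8) = (1-p)(-6) ⇒ p = 3/7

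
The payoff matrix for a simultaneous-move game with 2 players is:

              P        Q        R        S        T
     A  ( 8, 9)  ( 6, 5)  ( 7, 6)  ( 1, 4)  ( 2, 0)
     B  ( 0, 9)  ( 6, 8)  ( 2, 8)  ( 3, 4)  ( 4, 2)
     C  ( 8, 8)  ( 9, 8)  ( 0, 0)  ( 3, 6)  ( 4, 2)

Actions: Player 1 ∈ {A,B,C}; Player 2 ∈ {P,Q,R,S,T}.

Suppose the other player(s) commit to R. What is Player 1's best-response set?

P1 best: {A}

u_1(A vs R) = 7
u_1(B vs R) = 2
u_1(C vs R) = 0
max payoff 7 at {A}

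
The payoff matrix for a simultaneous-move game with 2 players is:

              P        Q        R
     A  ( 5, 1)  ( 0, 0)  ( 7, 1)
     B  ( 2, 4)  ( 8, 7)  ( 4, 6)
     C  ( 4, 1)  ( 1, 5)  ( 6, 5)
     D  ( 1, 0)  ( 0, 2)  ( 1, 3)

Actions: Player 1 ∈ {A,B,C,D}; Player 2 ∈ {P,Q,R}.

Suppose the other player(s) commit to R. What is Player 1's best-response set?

u_1(A vs R) = 7
u_1(B vs R) = 4
u_1(C vs R) = 6
u_1(D vs R) = 1
max payoff 7 at {A}

BR_1 = {A}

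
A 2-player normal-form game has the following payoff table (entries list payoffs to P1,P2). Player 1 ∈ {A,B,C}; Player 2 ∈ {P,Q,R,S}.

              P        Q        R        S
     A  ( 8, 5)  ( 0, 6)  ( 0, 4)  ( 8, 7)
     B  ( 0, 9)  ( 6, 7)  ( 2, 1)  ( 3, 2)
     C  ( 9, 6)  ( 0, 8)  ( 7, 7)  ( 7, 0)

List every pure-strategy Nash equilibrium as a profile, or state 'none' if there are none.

PSNE = {(A,S)}

(A,P): not NE [P1→C gives 9>8; P2→S gives 7>5]
(A,Q): not NE [P1→B gives 6>0; P2→S gives 7>6]
(A,R): not NE [P1→C gives 7>0; P2→S gives 7>4]
(A,S): NE
(B,P): not NE [P1→C gives 9>0]
(B,Q): not NE [P2→P gives 9>7]
(B,R): not NE [P1→C gives 7>2; P2→P gives 9>1]
(B,S): not NE [P1→A gives 8>3; P2→P gives 9>2]
(C,P): not NE [P2→Q gives 8>6]
(C,Q): not NE [P1→B gives 6>0]
(C,R): not NE [P2→Q gives 8>7]
(C,S): not NE [P1→A gives 8>7; P2→Q gives 8>0]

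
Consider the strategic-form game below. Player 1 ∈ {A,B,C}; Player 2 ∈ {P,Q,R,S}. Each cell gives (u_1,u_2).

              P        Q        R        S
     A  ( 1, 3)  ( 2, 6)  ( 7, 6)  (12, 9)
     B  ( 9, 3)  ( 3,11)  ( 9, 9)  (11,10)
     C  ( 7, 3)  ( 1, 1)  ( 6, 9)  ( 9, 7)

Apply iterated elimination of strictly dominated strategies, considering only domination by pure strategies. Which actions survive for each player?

Remaining: P1:{A,B} P2:{Q,S}

P1 drop C (B beats it: P:9>7 Q:3>1 R:9>6 S:11>9)
P2 drop P (Q beats it: A:6>3 B:11>3)
P2 drop R (S beats it: A:9>6 B:10>9)
P1→{A,B} P2→{Q,S}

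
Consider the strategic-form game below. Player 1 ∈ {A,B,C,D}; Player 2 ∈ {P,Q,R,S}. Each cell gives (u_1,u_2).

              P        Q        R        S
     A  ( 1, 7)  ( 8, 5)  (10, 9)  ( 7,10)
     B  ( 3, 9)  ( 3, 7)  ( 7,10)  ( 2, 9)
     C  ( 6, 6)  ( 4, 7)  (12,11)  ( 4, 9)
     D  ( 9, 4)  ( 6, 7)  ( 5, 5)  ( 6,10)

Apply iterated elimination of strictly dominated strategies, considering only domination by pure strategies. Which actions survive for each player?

Survivors P1:{A,C} P2:{R,S}

P1 drop B (C beats it: P:6>3 Q:4>3 R:12>7 S:4>2)
P2 drop P (R beats it: A:9>7 C:11>6 D:5>4)
P1 drop D (A beats it: Q:8>6 R:10>5 S:7>6)
P2 drop Q (R beats it: A:9>5 C:11>7)
P1→{A,C} P2→{R,S}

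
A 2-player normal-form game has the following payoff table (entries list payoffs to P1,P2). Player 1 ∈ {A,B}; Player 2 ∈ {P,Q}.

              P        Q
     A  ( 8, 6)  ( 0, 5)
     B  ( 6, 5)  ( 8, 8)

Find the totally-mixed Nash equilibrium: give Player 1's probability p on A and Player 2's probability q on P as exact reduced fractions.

P1 indiff ⇒ q·8+(1-q)·0 = q·6+(1-q)·8 ⇒ q(2) = (1-q)(8) ⇒ q = 4/5
P2 indiff ⇒ p·6+(1-p)·5 = p·5+(1-p)·8 ⇒ p(1) = (1-p)(3) ⇒ p = 3/4

(p,q) = (3/4, 4/5)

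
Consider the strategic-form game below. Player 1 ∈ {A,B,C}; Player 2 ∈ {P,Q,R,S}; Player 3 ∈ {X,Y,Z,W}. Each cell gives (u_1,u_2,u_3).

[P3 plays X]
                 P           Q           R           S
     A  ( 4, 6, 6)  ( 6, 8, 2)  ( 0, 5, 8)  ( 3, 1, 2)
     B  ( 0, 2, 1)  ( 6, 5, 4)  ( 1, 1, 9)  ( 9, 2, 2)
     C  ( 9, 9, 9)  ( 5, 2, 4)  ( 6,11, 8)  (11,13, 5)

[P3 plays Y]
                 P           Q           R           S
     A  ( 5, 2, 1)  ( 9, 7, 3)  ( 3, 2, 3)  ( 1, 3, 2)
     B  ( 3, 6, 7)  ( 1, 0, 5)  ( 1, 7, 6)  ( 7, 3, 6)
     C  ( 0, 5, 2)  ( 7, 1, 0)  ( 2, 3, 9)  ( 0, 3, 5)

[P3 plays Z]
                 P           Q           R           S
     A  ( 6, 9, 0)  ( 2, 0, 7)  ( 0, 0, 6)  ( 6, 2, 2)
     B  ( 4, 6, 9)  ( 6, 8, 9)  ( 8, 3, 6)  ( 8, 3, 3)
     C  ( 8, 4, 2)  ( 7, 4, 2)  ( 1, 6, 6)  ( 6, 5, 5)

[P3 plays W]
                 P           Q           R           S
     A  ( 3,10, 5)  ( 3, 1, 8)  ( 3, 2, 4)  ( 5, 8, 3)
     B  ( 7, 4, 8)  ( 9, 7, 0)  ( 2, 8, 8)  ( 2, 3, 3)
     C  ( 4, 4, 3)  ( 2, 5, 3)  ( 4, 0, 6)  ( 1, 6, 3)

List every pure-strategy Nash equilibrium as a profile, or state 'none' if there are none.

NE set: (C,S,X)

(A,P,X): not NE [P1→C gives 9>4; P2→Q gives 8>6]
(A,P,Y): not NE [P2→Q gives 7>2; P3→X gives 6>1]
(A,P,Z): not NE [P1→C gives 8>6; P3→X gives 6>0]
(A,P,W): not NE [P1→B gives 7>3; P3→X gives 6>5]
(A,Q,X): not NE [P3→W gives 8>2]
(A,Q,Y): not NE [P3→W gives 8>3]
(A,Q,Z): not NE [P1→C gives 7>2; P2→P gives 9>0; P3→W gives 8>7]
(A,Q,W): not NE [P1→B gives 9>3; P2→P gives 10>1]
(A,R,X): not NE [P1→C gives 6>0; P2→Q gives 8>5]
(A,R,Y): not NE [P2→Q gives 7>2; P3→X gives 8>3]
(A,R,Z): not NE [P1→B gives 8>0; P2→P gives 9>0; P3→X gives 8>6]
(A,R,W): not NE [P1→C gives 4>3; P2→P gives 10>2; P3→X gives 8>4]
(A,S,X): not NE [P1→C gives 11>3; P2→Q gives 8>1; P3→W gives 3>2]
(A,S,Y): not NE [P1→B gives 7>1; P2→Q gives 7>3; P3→W gives 3>2]
(A,S,Z): not NE [P1→B gives 8>6; P2→P gives 9>2; P3→W gives 3>2]
(A,S,W): not NE [P2→P gives 10>8]
(B,P,X): not NE [P1→C gives 9>0; P2→Q gives 5>2; P3→Z gives 9>1]
(B,P,Y): not NE [P1→A gives 5>3; P2→R gives 7>6; P3→Z gives 9>7]
(B,P,Z): not NE [P1→C gives 8>4; P2→Q gives 8>6]
(B,P,W): not NE [P2→R gives 8>4; P3→Z gives 9>8]
(B,Q,X): not NE [P3→Z gives 9>4]
(B,Q,Y): not NE [P1→A gives 9>1; P2→R gives 7>0; P3→Z gives 9>5]
(B,Q,Z): not NE [P1→C gives 7>6]
(B,Q,W): not NE [P2→R gives 8>7; P3→Z gives 9>0]
(B,R,X): not NE [P1→C gives 6>1; P2→Q gives 5>1]
(B,R,Y): not NE [P1→A gives 3>1; P3→X gives 9>6]
(B,R,Z): not NE [P2→Q gives 8>3; P3→X gives 9>6]
(B,R,W): not NE [P1→C gives 4>2; P3→X gives 9>8]
(B,S,X): not NE [P1→C gives 11>9; P2→Q gives 5>2; P3→Y gives 6>2]
(B,S,Y): not NE [P2→R gives 7>3]
(B,S,Z): not NE [P2→Q gives 8>3; P3→Y gives 6>3]
(B,S,W): not NE [P1→A gives 5>2; P2→R gives 8>3; P3→Y gives 6>3]
(C,P,X): not NE [P2→S gives 13>9]
(C,P,Y): not NE [P1→A gives 5>0; P3→X gives 9>2]
(C,P,Z): not NE [P2→R gives 6>4; P3→X gives 9>2]
(C,P,W): not NE [P1→B gives 7>4; P2→S gives 6>4; P3→X gives 9>3]
(C,Q,X): not NE [P1→B gives 6>5; P2→S gives 13>2]
(C,Q,Y): not NE [P1→A gives 9>7; P2→P gives 5>1; P3→X gives 4>0]
(C,Q,Z): not NE [P2→R gives 6>4; P3→X gives 4>2]
(C,Q,W): not NE [P1→B gives 9>2; P2→S gives 6>5; P3→X gives 4>3]
(C,R,X): not NE [P2→S gives 13>11; P3→Y gives 9>8]
(C,R,Y): not NE [P1→A gives 3>2; P2→P gives 5>3]
(C,R,Z): not NE [P1→B gives 8>1; P3→Y gives 9>6]
(C,R,W): not NE [P2→S gives 6>0; P3→Y gives 9>6]
(C,S,X): NE
(C,S,Y): not NE [P1→B gives 7>0; P2→P gives 5>3]
(C,S,Z): not NE [P1→B gives 8>6; P2→R gives 6>5]
(C,S,W): not NE [P1→A gives 5>1; P3→Z gives 5>3]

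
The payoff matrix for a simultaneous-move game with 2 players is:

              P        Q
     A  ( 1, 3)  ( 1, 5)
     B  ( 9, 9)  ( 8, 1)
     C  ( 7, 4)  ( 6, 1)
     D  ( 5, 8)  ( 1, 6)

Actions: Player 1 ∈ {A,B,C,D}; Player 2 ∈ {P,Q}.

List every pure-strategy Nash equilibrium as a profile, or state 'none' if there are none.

NE set: (B,P)

(A,P): not NE [P1→B gives 9>1; P2→Q gives 5>3]
(A,Q): not NE [P1→B gives 8>1]
(B,P): NE
(B,Q): not NE [P2→P gives 9>1]
(C,P): not NE [P1→B gives 9>7]
(C,Q): not NE [P1→B gives 8>6; P2→P gives 4>1]
(D,P): not NE [P1→B gives 9>5]
(D,Q): not NE [P1→B gives 8>1; P2→P gives 8>6]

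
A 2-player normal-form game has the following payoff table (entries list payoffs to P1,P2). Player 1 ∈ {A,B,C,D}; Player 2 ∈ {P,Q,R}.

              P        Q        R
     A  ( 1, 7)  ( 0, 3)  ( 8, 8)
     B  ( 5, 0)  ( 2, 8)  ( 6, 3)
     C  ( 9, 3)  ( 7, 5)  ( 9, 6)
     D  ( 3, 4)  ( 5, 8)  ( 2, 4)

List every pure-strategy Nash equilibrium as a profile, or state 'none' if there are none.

PSNE = {(C,R)}

(A,P): not NE [P1→C gives 9>1; P2→R gives 8>7]
(A,Q): not NE [P1→C gives 7>0; P2→R gives 8>3]
(A,R): not NE [P1→C gives 9>8]
(B,P): not NE [P1→C gives 9>5; P2→Q gives 8>0]
(B,Q): not NE [P1→C gives 7>2]
(B,R): not NE [P1→C gives 9>6; P2→Q gives 8>3]
(C,P): not NE [P2→R gives 6>3]
(C,Q): not NE [P2→R gives 6>5]
(C,R): NE
(D,P): not NE [P1→C gives 9>3; P2→Q gives 8>4]
(D,Q): not NE [P1→C gives 7>5]
(D,R): not NE [P1→C gives 9>2; P2→Q gives 8>4]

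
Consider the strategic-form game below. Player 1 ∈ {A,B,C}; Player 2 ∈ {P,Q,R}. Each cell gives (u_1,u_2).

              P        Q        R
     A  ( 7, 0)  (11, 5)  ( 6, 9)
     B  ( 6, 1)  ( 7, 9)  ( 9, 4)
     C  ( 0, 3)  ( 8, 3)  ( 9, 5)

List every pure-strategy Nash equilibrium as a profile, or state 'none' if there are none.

Nash profiles: (C,R)

(A,P): not NE [P2→R gives 9>0]
(A,Q): not NE [P2→R gives 9>5]
(A,R): not NE [P1→C gives 9>6]
(B,P): not NE [P1→A gives 7>6; P2→Q gives 9>1]
(B,Q): not NE [P1→A gives 11>7]
(B,R): not NE [P2→Q gives 9>4]
(C,P): not NE [P1→A gives 7>0; P2→R gives 5>3]
(C,Q): not NE [P1→A gives 11>8; P2→R gives 5>3]
(C,R): NE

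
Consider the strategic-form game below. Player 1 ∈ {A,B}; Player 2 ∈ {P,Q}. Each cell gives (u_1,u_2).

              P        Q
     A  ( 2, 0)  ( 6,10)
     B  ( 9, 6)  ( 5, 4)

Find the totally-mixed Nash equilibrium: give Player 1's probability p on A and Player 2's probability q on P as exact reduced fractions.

p=1/6, q=1/8

P1 indiff ⇒ q·2+(1-q)·6 = q·9+(1-q)·5 ⇒ q(-7) = (1-q)(-1) ⇒ q = 1/8
P2 indiff ⇒ p·0+(1-p)·6 = p·10+(1-p)·4 ⇒ p(-10) = (1-p)(-2) ⇒ p = 1/6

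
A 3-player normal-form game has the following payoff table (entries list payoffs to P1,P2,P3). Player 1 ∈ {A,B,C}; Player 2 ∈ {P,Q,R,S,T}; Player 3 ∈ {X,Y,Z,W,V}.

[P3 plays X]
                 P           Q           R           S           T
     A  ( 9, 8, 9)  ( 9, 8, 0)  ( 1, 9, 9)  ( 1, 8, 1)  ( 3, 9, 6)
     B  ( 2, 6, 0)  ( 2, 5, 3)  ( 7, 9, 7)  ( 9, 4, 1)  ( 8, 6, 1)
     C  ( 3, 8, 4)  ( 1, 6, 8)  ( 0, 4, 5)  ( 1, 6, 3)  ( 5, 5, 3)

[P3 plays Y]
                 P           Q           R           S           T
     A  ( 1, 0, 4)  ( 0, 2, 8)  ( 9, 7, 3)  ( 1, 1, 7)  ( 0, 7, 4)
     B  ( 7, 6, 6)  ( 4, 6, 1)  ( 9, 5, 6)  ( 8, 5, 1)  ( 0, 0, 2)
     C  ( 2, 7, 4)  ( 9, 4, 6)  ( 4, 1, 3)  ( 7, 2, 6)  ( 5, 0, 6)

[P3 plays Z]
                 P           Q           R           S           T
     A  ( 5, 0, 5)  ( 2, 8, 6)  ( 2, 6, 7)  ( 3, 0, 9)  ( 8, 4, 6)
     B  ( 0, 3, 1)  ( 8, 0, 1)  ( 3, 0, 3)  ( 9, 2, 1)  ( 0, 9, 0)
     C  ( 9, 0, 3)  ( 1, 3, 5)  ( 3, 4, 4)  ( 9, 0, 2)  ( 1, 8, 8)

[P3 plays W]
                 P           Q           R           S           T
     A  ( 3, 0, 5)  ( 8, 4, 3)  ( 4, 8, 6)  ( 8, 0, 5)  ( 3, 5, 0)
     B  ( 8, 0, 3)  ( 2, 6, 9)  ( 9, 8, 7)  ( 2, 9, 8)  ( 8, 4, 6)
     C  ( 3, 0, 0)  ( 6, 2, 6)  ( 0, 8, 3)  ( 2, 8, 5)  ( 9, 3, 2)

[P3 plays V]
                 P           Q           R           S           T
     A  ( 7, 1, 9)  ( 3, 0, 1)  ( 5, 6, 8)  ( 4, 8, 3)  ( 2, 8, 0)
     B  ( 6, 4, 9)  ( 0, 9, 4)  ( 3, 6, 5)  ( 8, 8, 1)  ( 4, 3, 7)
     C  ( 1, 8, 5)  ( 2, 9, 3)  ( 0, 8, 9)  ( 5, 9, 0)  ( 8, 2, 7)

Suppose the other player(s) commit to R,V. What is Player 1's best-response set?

u_1(A vs R,V) = 5
u_1(B vs R,V) = 3
u_1(C vs R,V) = 0
max payoff 5 at {A}

P1 best: {A}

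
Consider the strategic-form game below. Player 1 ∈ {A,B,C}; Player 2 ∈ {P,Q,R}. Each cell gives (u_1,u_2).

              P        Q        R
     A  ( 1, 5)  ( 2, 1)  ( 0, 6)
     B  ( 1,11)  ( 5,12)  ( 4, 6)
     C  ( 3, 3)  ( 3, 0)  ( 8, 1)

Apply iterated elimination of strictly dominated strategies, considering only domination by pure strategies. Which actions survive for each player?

P1 drop A (C beats it: P:3>1 Q:3>2 R:8>0)
P2 drop R (P beats it: B:11>6 C:3>1)
P1→{B,C} P2→{P,Q}

Survivors P1:{B,C} P2:{P,Q}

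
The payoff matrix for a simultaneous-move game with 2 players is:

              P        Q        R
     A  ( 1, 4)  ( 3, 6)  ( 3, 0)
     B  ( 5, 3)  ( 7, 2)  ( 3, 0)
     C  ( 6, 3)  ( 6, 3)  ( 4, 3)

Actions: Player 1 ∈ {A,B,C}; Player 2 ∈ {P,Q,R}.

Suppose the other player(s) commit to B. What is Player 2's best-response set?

BR_2 = {P}

u_2(P vs B) = 3
u_2(Q vs B) = 2
u_2(R vs B) = 0
max payoff 3 at {P}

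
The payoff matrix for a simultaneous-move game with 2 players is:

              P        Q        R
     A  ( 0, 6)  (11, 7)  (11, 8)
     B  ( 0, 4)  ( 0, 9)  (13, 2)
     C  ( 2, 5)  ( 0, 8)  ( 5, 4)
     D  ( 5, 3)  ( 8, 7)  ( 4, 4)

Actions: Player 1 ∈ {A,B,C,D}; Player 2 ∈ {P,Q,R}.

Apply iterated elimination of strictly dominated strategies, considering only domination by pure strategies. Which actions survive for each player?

P2 drop P (Q beats it: A:7>6 B:9>4 C:8>5 D:7>3)
P1 drop C (A beats it: Q:11>0 R:11>5)
P1 drop D (A beats it: Q:11>8 R:11>4)
P1→{A,B} P2→{Q,R}

Survivors P1:{A,B} P2:{Q,R}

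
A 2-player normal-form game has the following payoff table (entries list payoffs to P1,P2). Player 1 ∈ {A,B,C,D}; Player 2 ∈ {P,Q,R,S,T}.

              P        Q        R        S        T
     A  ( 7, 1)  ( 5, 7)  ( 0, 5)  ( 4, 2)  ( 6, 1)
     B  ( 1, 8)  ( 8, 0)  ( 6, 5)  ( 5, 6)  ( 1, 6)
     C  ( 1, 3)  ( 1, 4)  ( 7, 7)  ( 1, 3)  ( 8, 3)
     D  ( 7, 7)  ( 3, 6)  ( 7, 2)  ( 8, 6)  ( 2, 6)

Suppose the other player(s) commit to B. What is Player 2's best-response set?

P2 best: {P}

u_2(P vs B) = 8
u_2(Q vs B) = 0
u_2(R vs B) = 5
u_2(S vs B) = 6
u_2(T vs B) = 6
max payoff 8 at {P}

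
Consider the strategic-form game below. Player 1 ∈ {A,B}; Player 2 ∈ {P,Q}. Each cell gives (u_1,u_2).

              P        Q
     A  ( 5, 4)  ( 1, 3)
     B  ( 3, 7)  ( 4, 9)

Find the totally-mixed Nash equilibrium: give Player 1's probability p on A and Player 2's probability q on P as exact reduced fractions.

P1 indiff ⇒ q·5+(1-q)·1 = q·3+(1-q)·4 ⇒ q(2) = (1-q)(3) ⇒ q = 3/5
P2 indiff ⇒ p·4+(1-p)·7 = p·3+(1-p)·9 ⇒ p(1) = (1-p)(2) ⇒ p = 2/3

P1 mixes 2/3 on A; P2 mixes 3/5 on P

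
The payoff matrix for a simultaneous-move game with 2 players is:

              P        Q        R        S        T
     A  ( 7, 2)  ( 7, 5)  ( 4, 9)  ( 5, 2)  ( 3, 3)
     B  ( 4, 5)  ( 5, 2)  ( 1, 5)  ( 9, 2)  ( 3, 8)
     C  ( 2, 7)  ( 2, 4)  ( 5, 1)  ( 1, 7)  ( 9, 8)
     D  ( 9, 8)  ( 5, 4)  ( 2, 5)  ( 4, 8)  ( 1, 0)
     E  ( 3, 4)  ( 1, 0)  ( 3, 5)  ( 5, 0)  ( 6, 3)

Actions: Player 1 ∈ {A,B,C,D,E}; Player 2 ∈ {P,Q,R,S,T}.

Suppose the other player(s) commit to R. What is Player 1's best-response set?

BR_1 = {C}

u_1(A vs R) = 4
u_1(B vs R) = 1
u_1(C vs R) = 5
u_1(D vs R) = 2
u_1(E vs R) = 3
max payoff 5 at {C}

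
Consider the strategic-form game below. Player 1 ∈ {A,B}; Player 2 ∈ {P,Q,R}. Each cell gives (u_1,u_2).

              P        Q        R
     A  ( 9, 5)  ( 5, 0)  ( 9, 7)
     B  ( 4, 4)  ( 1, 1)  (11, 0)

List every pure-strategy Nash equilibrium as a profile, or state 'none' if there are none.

(A,P): not NE [P2→R gives 7>5]
(A,Q): not NE [P2→R gives 7>0]
(A,R): not NE [P1→B gives 11>9]
(B,P): not NE [P1→A gives 9>4]
(B,Q): not NE [P1→A gives 5>1; P2→P gives 4>1]
(B,R): not NE [P2→P gives 4>0]

Equilibria: none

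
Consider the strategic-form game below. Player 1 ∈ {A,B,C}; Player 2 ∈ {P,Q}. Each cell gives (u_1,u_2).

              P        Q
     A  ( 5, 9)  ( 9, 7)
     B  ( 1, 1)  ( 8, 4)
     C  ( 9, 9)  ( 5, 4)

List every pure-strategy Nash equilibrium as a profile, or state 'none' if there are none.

(A,P): not NE [P1→C gives 9>5]
(A,Q): not NE [P2→P gives 9>7]
(B,P): not NE [P1→C gives 9>1; P2→Q gives 4>1]
(B,Q): not NE [P1→A gives 9>8]
(C,P): NE
(C,Q): not NE [P1→A gives 9>5; P2→P gives 9>4]

NE set: (C,P)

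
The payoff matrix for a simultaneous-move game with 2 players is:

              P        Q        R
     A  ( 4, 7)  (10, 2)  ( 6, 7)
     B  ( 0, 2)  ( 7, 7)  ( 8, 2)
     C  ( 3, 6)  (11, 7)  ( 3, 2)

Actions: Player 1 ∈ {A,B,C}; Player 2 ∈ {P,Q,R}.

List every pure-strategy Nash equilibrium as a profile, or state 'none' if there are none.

NE set: (A,P), (C,Q)

(A,P): NE
(A,Q): not NE [P1→C gives 11>10; P2→R gives 7>2]
(A,R): not NE [P1→B gives 8>6]
(B,P): not NE [P1→A gives 4>0; P2→Q gives 7>2]
(B,Q): not NE [P1→C gives 11>7]
(B,R): not NE [P2→Q gives 7>2]
(C,P): not NE [P1→A gives 4>3; P2→Q gives 7>6]
(C,Q): NE
(C,R): not NE [P1→B gives 8>3; P2→Q gives 7>2]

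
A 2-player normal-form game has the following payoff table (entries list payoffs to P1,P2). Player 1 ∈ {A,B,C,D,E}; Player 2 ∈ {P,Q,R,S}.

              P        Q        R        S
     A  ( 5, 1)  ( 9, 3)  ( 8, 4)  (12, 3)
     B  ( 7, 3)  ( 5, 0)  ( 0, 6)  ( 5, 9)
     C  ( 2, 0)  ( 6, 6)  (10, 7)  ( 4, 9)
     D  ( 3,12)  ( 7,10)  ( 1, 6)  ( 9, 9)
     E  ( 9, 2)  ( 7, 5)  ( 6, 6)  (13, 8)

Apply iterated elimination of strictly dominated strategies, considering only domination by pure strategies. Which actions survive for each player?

P1 drop B (E beats it: P:9>7 Q:7>5 R:6>0 S:13>5)
P1 drop D (A beats it: P:5>3 Q:9>7 R:8>1 S:12>9)
P2 drop P (Q beats it: A:3>1 C:6>0 E:5>2)
P2 drop Q (R beats it: A:4>3 C:7>6 E:6>5)
P1→{A,C,E} P2→{R,S}

Survivors P1:{A,C,E} P2:{R,S}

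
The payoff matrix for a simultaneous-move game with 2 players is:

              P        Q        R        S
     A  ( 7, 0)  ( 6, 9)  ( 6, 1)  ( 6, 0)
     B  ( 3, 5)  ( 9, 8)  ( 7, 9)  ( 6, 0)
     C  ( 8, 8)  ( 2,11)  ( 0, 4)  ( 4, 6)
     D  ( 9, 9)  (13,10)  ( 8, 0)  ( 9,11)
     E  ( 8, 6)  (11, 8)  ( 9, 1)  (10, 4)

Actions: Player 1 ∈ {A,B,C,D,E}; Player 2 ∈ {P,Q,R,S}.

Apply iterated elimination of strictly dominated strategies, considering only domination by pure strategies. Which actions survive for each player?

IESDS → P1:{D,E} P2:{Q,S}

P1 drop A (D beats it: P:9>7 Q:13>6 R:8>6 S:9>6)
P1 drop B (D beats it: P:9>3 Q:13>9 R:8>7 S:9>6)
P1 drop C (D beats it: P:9>8 Q:13>2 R:8>0 S:9>4)
P2 drop P (Q beats it: D:10>9 E:8>6)
P2 drop R (Q beats it: D:10>0 E:8>1)
P1→{D,E} P2→{Q,S}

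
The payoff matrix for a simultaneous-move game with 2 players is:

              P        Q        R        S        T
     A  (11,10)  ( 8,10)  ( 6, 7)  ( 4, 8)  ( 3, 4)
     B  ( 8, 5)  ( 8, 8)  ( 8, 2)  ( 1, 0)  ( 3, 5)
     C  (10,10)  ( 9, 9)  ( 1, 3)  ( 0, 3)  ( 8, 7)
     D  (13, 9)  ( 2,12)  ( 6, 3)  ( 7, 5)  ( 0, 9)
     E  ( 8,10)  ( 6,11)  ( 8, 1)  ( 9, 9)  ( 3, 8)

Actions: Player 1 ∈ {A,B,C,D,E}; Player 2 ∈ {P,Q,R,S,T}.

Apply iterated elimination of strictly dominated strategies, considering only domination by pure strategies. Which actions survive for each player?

IESDS → P1:{A,C,D} P2:{P,Q}

P2 drop R (P beats it: A:10>7 B:5>2 C:10>3 D:9>3 E:10>1)
P2 drop S (P beats it: A:10>8 B:5>0 C:10>3 D:9>5 E:10>9)
P1 drop B (C beats it: P:10>8 Q:9>8 T:8>3)
P1 drop E (C beats it: P:10>8 Q:9>6 T:8>3)
P2 drop T (Q beats it: A:10>4 C:9>7 D:12>9)
P1→{A,C,D} P2→{P,Q}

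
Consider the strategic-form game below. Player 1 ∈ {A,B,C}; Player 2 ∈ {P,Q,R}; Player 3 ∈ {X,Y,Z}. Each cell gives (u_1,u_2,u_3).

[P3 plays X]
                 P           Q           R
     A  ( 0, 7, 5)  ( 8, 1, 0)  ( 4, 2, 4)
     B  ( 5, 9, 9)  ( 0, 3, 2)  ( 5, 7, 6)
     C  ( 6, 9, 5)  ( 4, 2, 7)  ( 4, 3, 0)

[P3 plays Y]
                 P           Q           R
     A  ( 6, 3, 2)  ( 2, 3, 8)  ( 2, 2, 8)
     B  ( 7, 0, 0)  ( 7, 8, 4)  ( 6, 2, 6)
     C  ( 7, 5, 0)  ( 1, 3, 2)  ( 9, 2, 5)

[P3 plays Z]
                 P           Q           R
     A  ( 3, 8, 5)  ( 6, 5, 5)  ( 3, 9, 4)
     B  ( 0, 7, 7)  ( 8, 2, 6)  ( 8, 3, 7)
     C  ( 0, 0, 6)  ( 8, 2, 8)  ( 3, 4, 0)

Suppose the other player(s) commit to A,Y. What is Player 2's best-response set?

P2 best: {P,Q}

u_2(P vs A,Y) = 3
u_2(Q vs A,Y) = 3
u_2(R vs A,Y) = 2
max payoff 3 at {P,Q}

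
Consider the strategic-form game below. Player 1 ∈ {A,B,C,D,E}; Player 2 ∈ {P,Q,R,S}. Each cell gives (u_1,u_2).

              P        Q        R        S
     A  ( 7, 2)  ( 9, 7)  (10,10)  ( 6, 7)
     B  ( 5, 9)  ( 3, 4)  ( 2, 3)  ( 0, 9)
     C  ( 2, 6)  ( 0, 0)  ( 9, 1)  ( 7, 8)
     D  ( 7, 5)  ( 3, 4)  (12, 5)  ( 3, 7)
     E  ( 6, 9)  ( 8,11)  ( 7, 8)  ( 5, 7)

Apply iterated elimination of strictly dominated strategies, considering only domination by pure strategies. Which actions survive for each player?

Remaining: P1:{A,C,D} P2:{R,S}

P1 drop B (A beats it: P:7>5 Q:9>3 R:10>2 S:6>0)
P1 drop E (A beats it: P:7>6 Q:9>8 R:10>7 S:6>5)
P2 drop P (S beats it: A:7>2 C:8>6 D:7>5)
P2 drop Q (R beats it: A:10>7 C:1>0 D:5>4)
P1→{A,C,D} P2→{R,S}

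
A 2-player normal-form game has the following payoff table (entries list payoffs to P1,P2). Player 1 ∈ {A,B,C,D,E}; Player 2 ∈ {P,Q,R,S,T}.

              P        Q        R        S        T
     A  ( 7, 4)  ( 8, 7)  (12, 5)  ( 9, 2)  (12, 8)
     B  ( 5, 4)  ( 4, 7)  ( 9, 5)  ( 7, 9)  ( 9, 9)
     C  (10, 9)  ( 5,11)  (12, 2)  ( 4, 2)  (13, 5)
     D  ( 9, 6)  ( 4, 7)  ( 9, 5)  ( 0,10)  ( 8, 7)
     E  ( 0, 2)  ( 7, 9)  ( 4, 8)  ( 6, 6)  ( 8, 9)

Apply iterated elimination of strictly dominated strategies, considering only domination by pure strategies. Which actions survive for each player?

Survivors P1:{A,C} P2:{Q,T}

P1 drop B (A beats it: P:7>5 Q:8>4 R:12>9 S:9>7 T:12>9)
P1 drop D (C beats it: P:10>9 Q:5>4 R:12>9 S:4>0 T:13>8)
P1 drop E (A beats it: P:7>0 Q:8>7 R:12>4 S:9>6 T:12>8)
P2 drop P (Q beats it: A:7>4 C:11>9)
P2 drop R (Q beats it: A:7>5 C:11>2)
P2 drop S (Q beats it: A:7>2 C:11>2)
P1→{A,C} P2→{Q,T}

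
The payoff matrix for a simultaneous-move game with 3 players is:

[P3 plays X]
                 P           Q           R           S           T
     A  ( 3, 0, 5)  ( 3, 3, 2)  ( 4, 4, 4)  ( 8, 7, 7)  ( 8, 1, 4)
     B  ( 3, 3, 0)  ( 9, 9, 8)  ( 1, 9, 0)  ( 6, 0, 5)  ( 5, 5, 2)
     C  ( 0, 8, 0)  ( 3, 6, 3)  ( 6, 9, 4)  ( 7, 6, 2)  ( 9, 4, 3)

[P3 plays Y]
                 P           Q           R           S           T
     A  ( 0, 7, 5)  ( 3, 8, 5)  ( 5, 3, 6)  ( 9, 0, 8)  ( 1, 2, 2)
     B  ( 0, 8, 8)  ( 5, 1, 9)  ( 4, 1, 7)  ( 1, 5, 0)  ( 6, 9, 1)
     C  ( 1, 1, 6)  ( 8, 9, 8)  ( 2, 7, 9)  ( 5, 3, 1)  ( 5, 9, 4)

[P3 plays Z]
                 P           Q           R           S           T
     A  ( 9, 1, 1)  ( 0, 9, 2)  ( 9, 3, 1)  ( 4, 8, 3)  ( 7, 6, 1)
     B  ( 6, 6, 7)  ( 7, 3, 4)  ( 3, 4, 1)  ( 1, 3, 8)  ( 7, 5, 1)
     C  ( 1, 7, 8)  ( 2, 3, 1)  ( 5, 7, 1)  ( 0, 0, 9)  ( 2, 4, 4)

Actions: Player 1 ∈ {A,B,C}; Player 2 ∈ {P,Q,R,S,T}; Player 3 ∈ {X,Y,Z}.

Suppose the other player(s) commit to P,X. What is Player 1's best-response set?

u_1(A vs P,X) = 3
u_1(B vs P,X) = 3
u_1(C vs P,X) = 0
max payoff 3 at {A,B}

BR_1 = {A,B}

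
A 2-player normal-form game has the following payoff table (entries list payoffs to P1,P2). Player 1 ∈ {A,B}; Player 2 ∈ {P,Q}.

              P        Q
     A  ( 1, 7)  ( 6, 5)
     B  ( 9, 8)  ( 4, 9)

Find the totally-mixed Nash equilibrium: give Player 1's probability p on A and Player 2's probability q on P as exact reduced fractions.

(p,q) = (1/3, 1/5)

P1 indiff ⇒ q·1+(1-q)·6 = q·9+(1-q)·4 ⇒ q(-8) = (1-q)(-2) ⇒ q = 1/5
P2 indiff ⇒ p·7+(1-p)·8 = p·5+(1-p)·9 ⇒ p(2) = (1-p)(1) ⇒ p = 1/3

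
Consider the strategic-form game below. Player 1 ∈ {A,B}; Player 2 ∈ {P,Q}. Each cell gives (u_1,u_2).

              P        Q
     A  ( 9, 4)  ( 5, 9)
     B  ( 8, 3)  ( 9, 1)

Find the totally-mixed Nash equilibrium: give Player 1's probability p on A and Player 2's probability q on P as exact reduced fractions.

P1 indiff ⇒ q·9+(1-q)·5 = q·8+(1-q)·9 ⇒ q(1) = (1-q)(4) ⇒ q = 4/5
P2 indiff ⇒ p·4+(1-p)·3 = p·9+(1-p)·1 ⇒ p(-5) = (1-p)(-2) ⇒ p = 2/7

P1 mixes 2/7 on A; P2 mixes 4/5 on P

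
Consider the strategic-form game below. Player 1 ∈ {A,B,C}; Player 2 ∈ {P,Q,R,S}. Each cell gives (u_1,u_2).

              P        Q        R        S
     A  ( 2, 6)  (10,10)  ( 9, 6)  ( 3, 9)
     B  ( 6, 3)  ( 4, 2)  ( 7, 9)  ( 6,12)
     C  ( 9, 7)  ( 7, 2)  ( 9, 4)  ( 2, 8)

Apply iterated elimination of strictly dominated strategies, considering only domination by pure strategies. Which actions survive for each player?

P2 drop P (S beats it: A:9>6 B:12>3 C:8>7)
P2 drop R (S beats it: A:9>6 B:12>9 C:8>4)
P1 drop C (A beats it: Q:10>7 S:3>2)
P1→{A,B} P2→{Q,S}

Survivors P1:{A,B} P2:{Q,S}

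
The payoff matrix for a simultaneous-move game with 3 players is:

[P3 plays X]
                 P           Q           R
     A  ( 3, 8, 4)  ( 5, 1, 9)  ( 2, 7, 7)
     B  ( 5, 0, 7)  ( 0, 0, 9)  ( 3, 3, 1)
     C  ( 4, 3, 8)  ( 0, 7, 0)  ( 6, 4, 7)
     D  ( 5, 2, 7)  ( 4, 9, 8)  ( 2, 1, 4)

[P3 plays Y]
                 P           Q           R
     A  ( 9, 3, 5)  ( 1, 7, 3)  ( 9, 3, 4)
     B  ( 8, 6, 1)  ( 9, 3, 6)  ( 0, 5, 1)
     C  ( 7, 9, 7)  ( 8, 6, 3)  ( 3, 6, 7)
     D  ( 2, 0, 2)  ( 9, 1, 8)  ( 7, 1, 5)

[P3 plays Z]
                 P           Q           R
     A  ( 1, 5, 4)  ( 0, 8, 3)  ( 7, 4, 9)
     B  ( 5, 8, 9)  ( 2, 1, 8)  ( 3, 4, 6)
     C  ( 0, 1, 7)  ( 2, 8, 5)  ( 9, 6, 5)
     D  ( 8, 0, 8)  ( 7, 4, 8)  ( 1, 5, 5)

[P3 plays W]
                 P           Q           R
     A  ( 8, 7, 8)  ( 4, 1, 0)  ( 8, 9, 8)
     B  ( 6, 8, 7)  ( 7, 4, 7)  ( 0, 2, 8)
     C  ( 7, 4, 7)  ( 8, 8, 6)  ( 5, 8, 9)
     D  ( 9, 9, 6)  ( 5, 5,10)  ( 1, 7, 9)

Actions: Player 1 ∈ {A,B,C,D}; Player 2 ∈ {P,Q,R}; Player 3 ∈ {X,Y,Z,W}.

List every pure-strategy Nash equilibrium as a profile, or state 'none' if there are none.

(A,P,X): not NE [P1→D gives 5>3; P3→W gives 8>4]
(A,P,Y): not NE [P2→Q gives 7>3; P3→W gives 8>5]
(A,P,Z): not NE [P1→D gives 8>1; P2→Q gives 8>5; P3→W gives 8>4]
(A,P,W): not NE [P1→D gives 9>8; P2→R gives 9>7]
(A,Q,X): not NE [P2→P gives 8>1]
(A,Q,Y): not NE [P1→D gives 9>1; P3→X gives 9>3]
(A,Q,Z): not NE [P1→D gives 7>0; P3→X gives 9>3]
(A,Q,W): not NE [P1→C gives 8>4; P2→R gives 9>1; P3→X gives 9>0]
(A,R,X): not NE [P1→C gives 6>2; P2→P gives 8>7; P3→Z gives 9>7]
(A,R,Y): not NE [P2→Q gives 7>3; P3→Z gives 9>4]
(A,R,Z): not NE [P1→C gives 9>7; P2→Q gives 8>4]
(A,R,W): not NE [P3→Z gives 9>8]
(B,P,X): not NE [P2→R gives 3>0; P3→Z gives 9>7]
(B,P,Y): not NE [P1→A gives 9>8; P3→Z gives 9>1]
(B,P,Z): not NE [P1→D gives 8>5]
(B,P,W): not NE [P1→D gives 9>6; P3→Z gives 9>7]
(B,Q,X): not NE [P1→A gives 5>0; P2→R gives 3>0]
(B,Q,Y): not NE [P2→P gives 6>3; P3→X gives 9>6]
(B,Q,Z): not NE [P1→D gives 7>2; P2→P gives 8>1; P3→X gives 9>8]
(B,Q,W): not NE [P1→C gives 8>7; P2→P gives 8>4; P3→X gives 9>7]
(B,R,X): not NE [P1→C gives 6>3; P3→W gives 8>1]
(B,R,Y): not NE [P1→A gives 9>0; P2→P gives 6>5; P3→W gives 8>1]
(B,R,Z): not NE [P1→C gives 9>3; P2→P gives 8>4; P3→W gives 8>6]
(B,R,W): not NE [P1→A gives 8>0; P2→P gives 8>2]
(C,P,X): not NE [P1→D gives 5>4; P2→Q gives 7>3]
(C,P,Y): not NE [P1→A gives 9>7; P3→X gives 8>7]
(C,P,Z): not NE [P1→D gives 8>0; P2→Q gives 8>1; P3→X gives 8>7]
(C,P,W): not NE [P1→D gives 9>7; P2→R gives 8>4; P3→X gives 8>7]
(C,Q,X): not NE [P1→A gives 5>0; P3→W gives 6>0]
(C,Q,Y): not NE [P1→D gives 9>8; P2→P gives 9>6; P3→W gives 6>3]
(C,Q,Z): not NE [P1→D gives 7>2; P3→W gives 6>5]
(C,Q,W): NE
(C,R,X): not NE [P2→Q gives 7>4; P3→W gives 9>7]
(C,R,Y): not NE [P1→A gives 9>3; P2→P gives 9>6; P3→W gives 9>7]
(C,R,Z): not NE [P2→Q gives 8>6; P3→W gives 9>5]
(C,R,W): not NE [P1→A gives 8>5]
(D,P,X): not NE [P2→Q gives 9>2; P3→Z gives 8>7]
(D,P,Y): not NE [P1→A gives 9>2; P2→R gives 1>0; P3→Z gives 8>2]
(D,P,Z): not NE [P2→R gives 5>0]
(D,P,W): not NE [P3→Z gives 8>6]
(D,Q,X): not NE [P1→A gives 5>4; P3→W gives 10>8]
(D,Q,Y): not NE [P3→W gives 10>8]
(D,Q,Z): not NE [P2→R gives 5>4; P3→W gives 10>8]
(D,Q,W): not NE [P1→C gives 8>5; P2→P gives 9>5]
(D,R,X): not NE [P1→C gives 6>2; P2→Q gives 9>1; P3→W gives 9>4]
(D,R,Y): not NE [P1→A gives 9>7; P3→W gives 9>5]
(D,R,Z): not NE [P1→C gives 9>1; P3→W gives 9>5]
(D,R,W): not NE [P1→A gives 8>1; P2→P gives 9>7]

Nash profiles: (C,Q,W)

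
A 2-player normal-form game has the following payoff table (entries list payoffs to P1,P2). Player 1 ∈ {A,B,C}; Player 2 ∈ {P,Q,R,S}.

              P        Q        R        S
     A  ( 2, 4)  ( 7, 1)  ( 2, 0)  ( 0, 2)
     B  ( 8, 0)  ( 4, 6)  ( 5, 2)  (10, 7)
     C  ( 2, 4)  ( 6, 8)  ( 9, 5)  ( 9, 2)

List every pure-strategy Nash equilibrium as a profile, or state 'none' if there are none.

NE set: (B,S)

(A,P): not NE [P1→B gives 8>2]
(A,Q): not NE [P2→P gives 4>1]
(A,R): not NE [P1→C gives 9>2; P2→P gives 4>0]
(A,S): not NE [P1→B gives 10>0; P2→P gives 4>2]
(B,P): not NE [P2→S gives 7>0]
(B,Q): not NE [P1→A gives 7>4; P2→S gives 7>6]
(B,R): not NE [P1→C gives 9>5; P2→S gives 7>2]
(B,S): NE
(C,P): not NE [P1→B gives 8>2; P2→Q gives 8>4]
(C,Q): not NE [P1→A gives 7>6]
(C,R): not NE [P2→Q gives 8>5]
(C,S): not NE [P1→B gives 10>9; P2→Q gives 8>2]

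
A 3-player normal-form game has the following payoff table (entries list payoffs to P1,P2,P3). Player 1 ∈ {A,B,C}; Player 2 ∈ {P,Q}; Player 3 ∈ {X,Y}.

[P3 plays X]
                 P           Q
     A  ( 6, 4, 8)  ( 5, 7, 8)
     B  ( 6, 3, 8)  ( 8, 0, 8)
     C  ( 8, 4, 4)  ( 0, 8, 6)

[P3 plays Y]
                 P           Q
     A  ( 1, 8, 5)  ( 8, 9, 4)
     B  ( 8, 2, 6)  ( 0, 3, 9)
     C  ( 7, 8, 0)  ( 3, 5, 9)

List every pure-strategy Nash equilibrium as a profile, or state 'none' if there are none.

PSNE: ∅

(A,P,X): not NE [P1→C gives 8>6; P2→Q gives 7>4]
(A,P,Y): not NE [P1→B gives 8>1; P2→Q gives 9>8; P3→X gives 8>5]
(A,Q,X): not NE [P1→B gives 8>5]
(A,Q,Y): not NE [P3→X gives 8>4]
(B,P,X): not NE [P1→C gives 8>6]
(B,P,Y): not NE [P2→Q gives 3>2; P3→X gives 8>6]
(B,Q,X): not NE [P2→P gives 3>0; P3→Y gives 9>8]
(B,Q,Y): not NE [P1→A gives 8>0]
(C,P,X): not NE [P2→Q gives 8>4]
(C,P,Y): not NE [P1→B gives 8>7; P3→X gives 4>0]
(C,Q,X): not NE [P1→B gives 8>0; P3→Y gives 9>6]
(C,Q,Y): not NE [P1→A gives 8>3; P2→P gives 8>5]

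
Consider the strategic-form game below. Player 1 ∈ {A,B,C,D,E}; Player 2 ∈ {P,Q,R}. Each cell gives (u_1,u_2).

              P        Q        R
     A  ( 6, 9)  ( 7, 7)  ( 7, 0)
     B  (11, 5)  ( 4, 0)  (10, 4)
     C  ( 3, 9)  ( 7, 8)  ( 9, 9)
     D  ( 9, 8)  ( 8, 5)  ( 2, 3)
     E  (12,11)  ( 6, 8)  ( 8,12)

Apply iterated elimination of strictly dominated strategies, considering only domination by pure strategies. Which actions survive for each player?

P2 drop Q (P beats it: A:9>7 B:5>0 C:9>8 D:8>5 E:11>8)
P1 drop A (B beats it: P:11>6 R:10>7)
P1 drop C (B beats it: P:11>3 R:10>9)
P1 drop D (B beats it: P:11>9 R:10>2)
P1→{B,E} P2→{P,R}

Survivors P1:{B,E} P2:{P,R}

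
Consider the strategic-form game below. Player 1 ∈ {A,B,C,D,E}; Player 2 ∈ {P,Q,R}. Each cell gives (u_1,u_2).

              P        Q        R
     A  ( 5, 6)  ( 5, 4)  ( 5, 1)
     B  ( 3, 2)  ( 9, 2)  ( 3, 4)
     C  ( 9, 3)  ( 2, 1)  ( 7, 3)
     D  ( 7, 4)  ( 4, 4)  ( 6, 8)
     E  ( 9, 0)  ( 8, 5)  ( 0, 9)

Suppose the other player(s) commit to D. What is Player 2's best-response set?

u_2(P vs D) = 4
u_2(Q vs D) = 4
u_2(R vs D) = 8
max payoff 8 at {R}

argmax u_2 = {R}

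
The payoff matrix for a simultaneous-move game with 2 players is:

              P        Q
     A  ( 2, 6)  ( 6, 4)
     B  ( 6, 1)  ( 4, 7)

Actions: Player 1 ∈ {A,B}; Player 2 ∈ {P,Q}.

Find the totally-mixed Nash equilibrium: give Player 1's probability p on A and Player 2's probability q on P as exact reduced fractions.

P1 indiff ⇒ q·2+(1-q)·6 = q·6+(1-q)·4 ⇒ q(-4) = (1-q)(-2) ⇒ q = 1/3
P2 indiff ⇒ p·6+(1-p)·1 = p·4+(1-p)·7 ⇒ p(2) = (1-p)(6) ⇒ p = 3/4

P1 mixes 3/4 on A; P2 mixes 1/3 on P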